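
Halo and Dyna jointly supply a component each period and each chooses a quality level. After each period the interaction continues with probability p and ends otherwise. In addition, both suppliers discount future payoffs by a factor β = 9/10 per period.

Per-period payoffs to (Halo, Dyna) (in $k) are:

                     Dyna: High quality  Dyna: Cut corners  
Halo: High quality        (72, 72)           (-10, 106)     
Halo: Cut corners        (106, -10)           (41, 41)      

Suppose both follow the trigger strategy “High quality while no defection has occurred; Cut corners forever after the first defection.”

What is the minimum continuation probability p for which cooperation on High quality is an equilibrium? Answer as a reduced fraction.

68/117

With continuation probability p and discount β, the effective per-period discount factor is βp.
Grim-trigger IC: βp ≥ (106−72)/(106−41) = 34/65.
So p ≥ (34/65)/(9/10) = 68/117.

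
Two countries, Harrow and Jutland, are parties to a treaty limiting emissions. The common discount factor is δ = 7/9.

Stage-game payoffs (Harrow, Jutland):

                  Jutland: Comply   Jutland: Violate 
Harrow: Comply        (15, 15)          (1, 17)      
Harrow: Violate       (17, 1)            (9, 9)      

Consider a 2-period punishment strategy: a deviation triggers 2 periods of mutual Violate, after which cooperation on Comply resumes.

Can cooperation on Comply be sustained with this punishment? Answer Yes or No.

Comparing payoff streams over the 3 periods until play realigns: cooperate → 15(1+δ+…+δ^2); deviate → 17 + 9(δ+…+δ^2).
Cooperation is sustained iff (15−9)(δ+…+δ^2) ≥ 17−15.
δ+…+δ^2 = 7/9·(1−(7/9)^2)/(1−7/9) = 1.3827, and (17−15)/(15−9) = 0.3333.
1.3827 ≥ 0.3333, so cooperation is sustainable.

Yes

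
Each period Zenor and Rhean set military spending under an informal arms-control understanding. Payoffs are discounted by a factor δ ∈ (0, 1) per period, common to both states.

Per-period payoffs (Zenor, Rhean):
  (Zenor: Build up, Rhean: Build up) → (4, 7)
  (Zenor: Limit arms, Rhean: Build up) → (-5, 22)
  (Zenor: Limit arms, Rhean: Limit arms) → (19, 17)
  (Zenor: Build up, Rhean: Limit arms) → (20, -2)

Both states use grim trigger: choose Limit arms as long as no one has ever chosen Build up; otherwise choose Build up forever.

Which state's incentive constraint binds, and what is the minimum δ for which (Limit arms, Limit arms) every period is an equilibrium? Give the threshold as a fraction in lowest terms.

Rhean; δ ≥ 1/3

Zenor: cooperation gives 19 each period; deviation gives 20 once then 4 forever.
  19/(1−δ) ≥ 20 + 4δ/(1−δ) ⇒ δ ≥ 1/16.
Rhean: cooperation gives 17 each period; deviation gives 22 once then 7 forever.
  δ ≥ 5/15 = 1/3.
Both must hold, so the binding constraint is Rhean's: δ ≥ 1/3.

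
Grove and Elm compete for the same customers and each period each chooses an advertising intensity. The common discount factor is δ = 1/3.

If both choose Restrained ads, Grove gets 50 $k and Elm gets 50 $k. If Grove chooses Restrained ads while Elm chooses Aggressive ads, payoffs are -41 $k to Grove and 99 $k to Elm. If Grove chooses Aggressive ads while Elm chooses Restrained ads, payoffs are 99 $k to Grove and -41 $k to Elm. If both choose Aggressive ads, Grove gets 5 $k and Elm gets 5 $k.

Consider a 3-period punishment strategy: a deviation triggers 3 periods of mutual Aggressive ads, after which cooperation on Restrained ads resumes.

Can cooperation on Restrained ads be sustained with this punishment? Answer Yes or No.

A one-shot deviation gives 99 now, then 5 for 3 periods, then back to 50.
Gain from deviating: (99−50) today; loss: (50−5) in each of the next 3 periods.
No-deviation condition: (50−5)(δ+…+δ^3) ≥ 99−50, i.e. δ+…+δ^3 ≥ 49/45.
At δ = 1/3: δ+…+δ^3 = 0.4815 < 1.0889.
So cooperation is not sustainable.

No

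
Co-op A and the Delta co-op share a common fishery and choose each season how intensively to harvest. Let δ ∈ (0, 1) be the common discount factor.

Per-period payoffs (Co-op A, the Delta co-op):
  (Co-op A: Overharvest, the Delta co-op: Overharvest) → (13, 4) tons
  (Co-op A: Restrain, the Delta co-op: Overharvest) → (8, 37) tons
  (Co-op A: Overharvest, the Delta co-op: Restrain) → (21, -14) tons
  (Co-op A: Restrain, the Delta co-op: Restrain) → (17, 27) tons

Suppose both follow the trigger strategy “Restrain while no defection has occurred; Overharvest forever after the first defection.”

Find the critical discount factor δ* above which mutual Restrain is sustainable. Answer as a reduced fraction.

1/2

Co-op A: cooperation gives 17 each period; deviation gives 21 once then 13 forever.
  17/(1−δ) ≥ 21 + 13δ/(1−δ) ⇒ δ ≥ 4/8 = 1/2.
the Delta co-op: cooperation gives 27 each period; deviation gives 37 once then 4 forever.
  δ ≥ 10/33.
Both must hold, so the binding constraint is Co-op A's: δ ≥ 1/2.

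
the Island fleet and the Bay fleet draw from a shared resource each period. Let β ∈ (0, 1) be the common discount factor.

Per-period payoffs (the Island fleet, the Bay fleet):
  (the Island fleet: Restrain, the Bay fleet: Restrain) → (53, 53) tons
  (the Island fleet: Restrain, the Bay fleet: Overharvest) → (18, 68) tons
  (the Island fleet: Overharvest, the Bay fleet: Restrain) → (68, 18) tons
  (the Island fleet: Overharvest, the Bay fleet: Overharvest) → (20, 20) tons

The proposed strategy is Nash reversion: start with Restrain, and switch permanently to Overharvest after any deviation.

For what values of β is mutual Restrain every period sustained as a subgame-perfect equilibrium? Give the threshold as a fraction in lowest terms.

5/16

Under grim trigger the critical discount factor is (T−C)/(T−P) with T = 68, C = 53, P = 20.
β* = (68−53)/(68−20) = 15/48 = 5/16.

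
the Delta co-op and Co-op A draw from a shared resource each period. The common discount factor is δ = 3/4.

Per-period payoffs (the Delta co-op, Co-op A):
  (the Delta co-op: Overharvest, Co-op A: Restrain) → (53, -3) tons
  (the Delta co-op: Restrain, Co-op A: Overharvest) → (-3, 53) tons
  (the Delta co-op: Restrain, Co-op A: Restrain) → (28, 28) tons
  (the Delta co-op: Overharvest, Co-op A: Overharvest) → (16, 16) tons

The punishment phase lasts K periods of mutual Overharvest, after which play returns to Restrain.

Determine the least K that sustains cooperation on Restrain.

No profitable deviation requires (28−16)(δ+…+δ^K) ≥ 53−28, i.e. δ+…+δ^K ≥ 25/12 ≈ 2.0833.
With δ = 3/4, the partial sums are K=1: 0.7500, K=2: 1.3125, K=3: 1.7344, K=4: 2.0508, K=5: 2.2881.
K = 5 is the first length at which the sum reaches 2.0833.

5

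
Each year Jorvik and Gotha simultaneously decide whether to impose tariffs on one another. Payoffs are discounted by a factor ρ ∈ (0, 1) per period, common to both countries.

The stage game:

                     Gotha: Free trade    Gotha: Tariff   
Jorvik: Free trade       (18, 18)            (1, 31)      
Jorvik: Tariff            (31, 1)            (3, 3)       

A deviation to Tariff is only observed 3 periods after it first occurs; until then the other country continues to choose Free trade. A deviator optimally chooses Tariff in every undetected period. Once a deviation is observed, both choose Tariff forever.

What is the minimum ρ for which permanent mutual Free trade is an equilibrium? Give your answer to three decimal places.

0.774

The best deviation is to choose Tariff for all 3 undetected periods, earning 31 each, then 3 forever once detected.
Deviation value: 31(1−ρ^3)/(1−ρ) + 3ρ^3/(1−ρ); cooperation value: 18/(1−ρ).
IC: 18 ≥ 31(1−ρ^3) + 3ρ^3 = 31 − 28ρ^3.
So ρ^3 ≥ 13/28, giving ρ ≥ (13/28)^(1/3) ≈ 0.774.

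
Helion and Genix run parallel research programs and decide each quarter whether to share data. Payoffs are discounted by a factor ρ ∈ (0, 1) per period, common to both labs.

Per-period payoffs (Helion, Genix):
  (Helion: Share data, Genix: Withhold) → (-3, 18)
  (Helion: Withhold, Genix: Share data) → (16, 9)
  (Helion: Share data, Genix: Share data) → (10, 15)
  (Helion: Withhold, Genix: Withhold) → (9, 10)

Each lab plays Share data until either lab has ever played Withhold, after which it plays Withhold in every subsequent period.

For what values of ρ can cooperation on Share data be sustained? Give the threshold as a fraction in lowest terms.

6/7

Helion's threshold: (16−10)/(16−9) = 6/7.
Genix's threshold: (18−15)/(18−10) = 3/8.
6/7 > 3/8, so Helion binds and ρ* = 6/7.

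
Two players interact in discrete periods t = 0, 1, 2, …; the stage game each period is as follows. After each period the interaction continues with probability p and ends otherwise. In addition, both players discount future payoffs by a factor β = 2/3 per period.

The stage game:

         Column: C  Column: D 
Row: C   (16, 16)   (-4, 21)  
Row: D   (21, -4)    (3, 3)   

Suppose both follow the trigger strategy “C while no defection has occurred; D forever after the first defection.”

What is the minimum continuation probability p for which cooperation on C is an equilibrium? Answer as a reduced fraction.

Expected continuation weight on next period's payoff is β·p = 2/3·p, which plays the role of the discount factor.
Cooperation requires 2/3·p ≥ (21−16)/(21−3) = 5/18, hence p ≥ 5/12.

5/12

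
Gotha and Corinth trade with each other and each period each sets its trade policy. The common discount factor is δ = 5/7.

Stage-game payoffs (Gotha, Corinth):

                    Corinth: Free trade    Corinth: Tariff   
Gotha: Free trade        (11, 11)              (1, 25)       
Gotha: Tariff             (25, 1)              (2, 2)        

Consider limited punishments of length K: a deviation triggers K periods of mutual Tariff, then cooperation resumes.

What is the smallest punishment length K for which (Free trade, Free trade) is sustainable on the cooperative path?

No profitable deviation requires (11−2)(δ+…+δ^K) ≥ 25−11, i.e. δ+…+δ^K ≥ 14/9 ≈ 1.5556.
With δ = 5/7, the partial sums are K=1: 0.7143, K=2: 1.2245, K=3: 1.5889.
K = 3 is the first length at which the sum reaches 1.5556.

3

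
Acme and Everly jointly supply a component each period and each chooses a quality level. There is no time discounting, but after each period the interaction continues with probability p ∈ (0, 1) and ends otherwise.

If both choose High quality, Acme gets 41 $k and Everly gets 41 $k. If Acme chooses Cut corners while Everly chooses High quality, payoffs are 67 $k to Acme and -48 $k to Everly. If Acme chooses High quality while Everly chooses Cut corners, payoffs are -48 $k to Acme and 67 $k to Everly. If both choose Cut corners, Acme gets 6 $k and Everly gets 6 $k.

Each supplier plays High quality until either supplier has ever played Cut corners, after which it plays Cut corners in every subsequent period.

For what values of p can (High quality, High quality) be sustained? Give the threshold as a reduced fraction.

26/61

Expected cooperation value is 41 + p·41 + p²·41 + … = 41/(1−p); deviation gives 67 + p·6/(1−p).
41 ≥ 67(1−p) + 6p ⇒ 61p ≥ 26 ⇒ p ≥ 26/61.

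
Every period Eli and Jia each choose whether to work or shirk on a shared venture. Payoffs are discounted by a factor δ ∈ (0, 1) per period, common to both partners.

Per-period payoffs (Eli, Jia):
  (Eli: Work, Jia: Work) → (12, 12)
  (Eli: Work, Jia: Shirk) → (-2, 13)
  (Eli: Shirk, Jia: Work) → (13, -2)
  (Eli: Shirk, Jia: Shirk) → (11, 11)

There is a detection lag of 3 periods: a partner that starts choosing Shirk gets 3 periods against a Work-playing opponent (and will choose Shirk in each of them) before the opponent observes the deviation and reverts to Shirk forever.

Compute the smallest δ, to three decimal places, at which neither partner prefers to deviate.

The best deviation is to choose Shirk for all 3 undetected periods, earning 13 each, then 11 forever once detected.
Deviation value: 13(1−δ^3)/(1−δ) + 11δ^3/(1−δ); cooperation value: 12/(1−δ).
IC: 12 ≥ 13(1−δ^3) + 11δ^3 = 13 − 2δ^3.
So δ^3 ≥ 1/2, giving δ ≥ (1/2)^(1/3) ≈ 0.794.

0.794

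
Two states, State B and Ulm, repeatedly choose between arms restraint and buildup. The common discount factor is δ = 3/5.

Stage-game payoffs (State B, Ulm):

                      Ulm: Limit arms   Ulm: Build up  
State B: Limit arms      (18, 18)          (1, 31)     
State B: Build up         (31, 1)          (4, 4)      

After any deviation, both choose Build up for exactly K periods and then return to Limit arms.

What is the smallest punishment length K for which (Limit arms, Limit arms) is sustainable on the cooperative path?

IC: δ(1−δ^K)/(1−δ) ≥ (31−18)/(18−4) = 13/14.
With δ = 3/5: need 1 − δ^K ≥ 13/14·(1−3/5)/(3/5), i.e. δ^K ≤ 0.3810.
Since (3/5)^1 = 0.6000 and (3/5)^2 = 0.3600, the smallest such K is 2.

2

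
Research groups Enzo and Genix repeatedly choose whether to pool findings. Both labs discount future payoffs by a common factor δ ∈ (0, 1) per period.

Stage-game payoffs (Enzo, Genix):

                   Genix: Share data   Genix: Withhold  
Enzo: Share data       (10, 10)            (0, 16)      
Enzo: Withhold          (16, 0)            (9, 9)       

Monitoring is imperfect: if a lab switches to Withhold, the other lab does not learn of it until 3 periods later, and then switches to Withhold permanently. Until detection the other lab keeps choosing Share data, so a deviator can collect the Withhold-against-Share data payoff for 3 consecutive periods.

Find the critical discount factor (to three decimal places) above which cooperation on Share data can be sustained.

0.950

A deviator earns 16 for 3 periods, then 9 forever; cooperating earns 10 forever. Multiplying the IC by (1−δ):
10 ≥ 16(1−δ^3) + 9δ^3, so 7·δ^3 ≥ 6 and δ^3 ≥ 6/7.
δ ≥ (6/7)^(1/3) ≈ 0.950.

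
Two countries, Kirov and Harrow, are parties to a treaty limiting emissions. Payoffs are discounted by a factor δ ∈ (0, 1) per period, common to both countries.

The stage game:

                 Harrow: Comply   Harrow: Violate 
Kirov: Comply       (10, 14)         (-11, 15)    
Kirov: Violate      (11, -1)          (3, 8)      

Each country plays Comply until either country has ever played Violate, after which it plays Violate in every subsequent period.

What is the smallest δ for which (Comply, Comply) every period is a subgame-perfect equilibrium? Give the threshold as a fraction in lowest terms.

Kirov: cooperation gives 10 each period; deviation gives 11 once then 3 forever.
  10/(1−δ) ≥ 11 + 3δ/(1−δ) ⇒ δ ≥ 1/8.
Harrow: cooperation gives 14 each period; deviation gives 15 once then 8 forever.
  δ ≥ 1/7.
Both must hold, so the binding constraint is Harrow's: δ ≥ 1/7.

1/7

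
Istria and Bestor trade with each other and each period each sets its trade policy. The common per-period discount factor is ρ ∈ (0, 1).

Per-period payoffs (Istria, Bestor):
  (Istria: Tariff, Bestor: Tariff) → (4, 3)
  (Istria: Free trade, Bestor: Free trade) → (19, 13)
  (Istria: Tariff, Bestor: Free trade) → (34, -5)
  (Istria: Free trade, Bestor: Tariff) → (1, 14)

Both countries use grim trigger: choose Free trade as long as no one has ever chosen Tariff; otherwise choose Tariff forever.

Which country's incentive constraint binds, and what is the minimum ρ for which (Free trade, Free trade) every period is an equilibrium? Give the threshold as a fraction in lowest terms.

Istria's threshold: (34−19)/(34−4) = 1/2.
Bestor's threshold: (14−13)/(14−3) = 1/11.
1/2 > 1/11, so Istria binds and ρ* = 1/2.

Istria; ρ ≥ 1/2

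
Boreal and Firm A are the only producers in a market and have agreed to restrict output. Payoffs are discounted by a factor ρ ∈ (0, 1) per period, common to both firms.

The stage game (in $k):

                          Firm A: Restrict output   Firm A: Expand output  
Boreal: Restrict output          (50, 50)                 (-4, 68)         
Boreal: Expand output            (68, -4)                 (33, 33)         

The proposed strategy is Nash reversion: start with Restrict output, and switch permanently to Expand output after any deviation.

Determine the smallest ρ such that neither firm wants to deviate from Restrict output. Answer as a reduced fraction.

18/35

Cooperation forever yields 50 each period: 50/(1−ρ).
Deviating yields 68 once, then 33 forever: 68 + 33ρ/(1−ρ).
No profitable deviation requires 50/(1−ρ) ≥ 68 + 33ρ/(1−ρ).
Multiplying by (1−ρ): 50 ≥ 68(1−ρ) + 33ρ = 68 − 35ρ.
So 35ρ ≥ 18, i.e. ρ ≥ 18/35.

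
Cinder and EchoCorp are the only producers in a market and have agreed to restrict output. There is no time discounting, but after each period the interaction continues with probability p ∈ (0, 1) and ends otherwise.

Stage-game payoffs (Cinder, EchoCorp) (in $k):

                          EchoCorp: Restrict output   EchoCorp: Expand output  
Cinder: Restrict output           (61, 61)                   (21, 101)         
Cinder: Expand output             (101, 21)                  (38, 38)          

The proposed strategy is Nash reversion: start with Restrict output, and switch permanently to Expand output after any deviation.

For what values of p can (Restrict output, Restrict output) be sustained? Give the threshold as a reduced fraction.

40/63

Expected cooperation value is 61 + p·61 + p²·61 + … = 61/(1−p); deviation gives 101 + p·38/(1−p).
61 ≥ 101(1−p) + 38p ⇒ 63p ≥ 40 ⇒ p ≥ 40/63.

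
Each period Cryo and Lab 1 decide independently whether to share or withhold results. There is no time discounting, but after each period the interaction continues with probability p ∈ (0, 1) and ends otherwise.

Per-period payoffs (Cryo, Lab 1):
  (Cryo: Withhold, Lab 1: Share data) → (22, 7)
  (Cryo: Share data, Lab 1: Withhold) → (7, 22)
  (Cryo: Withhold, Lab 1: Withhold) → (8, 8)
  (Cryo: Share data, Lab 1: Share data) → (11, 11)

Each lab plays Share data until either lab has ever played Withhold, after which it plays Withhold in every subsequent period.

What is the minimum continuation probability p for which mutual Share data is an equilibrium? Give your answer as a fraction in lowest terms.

Expected cooperation value is 11 + p·11 + p²·11 + … = 11/(1−p); deviation gives 22 + p·8/(1−p).
11 ≥ 22(1−p) + 8p ⇒ 14p ≥ 11 ⇒ p ≥ 11/14.

11/14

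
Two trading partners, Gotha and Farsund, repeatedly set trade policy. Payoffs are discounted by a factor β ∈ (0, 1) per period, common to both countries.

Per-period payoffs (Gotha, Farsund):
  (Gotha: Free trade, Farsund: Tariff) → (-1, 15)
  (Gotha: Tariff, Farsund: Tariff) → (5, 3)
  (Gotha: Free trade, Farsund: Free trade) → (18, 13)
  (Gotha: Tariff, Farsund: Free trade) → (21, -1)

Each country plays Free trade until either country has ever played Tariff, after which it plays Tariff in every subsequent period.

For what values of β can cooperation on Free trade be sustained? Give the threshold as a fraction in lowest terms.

3/16

For Gotha: deviation gain 21−18 = 3, per-period punishment loss 18−5 = 13. IC gives β ≥ 3/16.
For Farsund: gain 2, loss 10 per period, so β ≥ 2/12 = 1/6.
The tighter constraint is Gotha's, so cooperation needs β ≥ 3/16.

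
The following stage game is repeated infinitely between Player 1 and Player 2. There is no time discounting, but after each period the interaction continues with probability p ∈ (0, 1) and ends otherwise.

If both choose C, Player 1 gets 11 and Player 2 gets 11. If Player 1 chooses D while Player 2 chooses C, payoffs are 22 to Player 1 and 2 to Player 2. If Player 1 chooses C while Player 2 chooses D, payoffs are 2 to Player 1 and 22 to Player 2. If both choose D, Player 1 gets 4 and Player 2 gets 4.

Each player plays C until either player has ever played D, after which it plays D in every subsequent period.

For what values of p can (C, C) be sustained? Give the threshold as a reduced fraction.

With no time discounting, the continuation probability p plays the role of the discount factor.
Grim-trigger IC: 11/(1−p) ≥ 22 + 4p/(1−p) ⇒ p ≥ (22−11)/(22−4) = 11/18.

11/18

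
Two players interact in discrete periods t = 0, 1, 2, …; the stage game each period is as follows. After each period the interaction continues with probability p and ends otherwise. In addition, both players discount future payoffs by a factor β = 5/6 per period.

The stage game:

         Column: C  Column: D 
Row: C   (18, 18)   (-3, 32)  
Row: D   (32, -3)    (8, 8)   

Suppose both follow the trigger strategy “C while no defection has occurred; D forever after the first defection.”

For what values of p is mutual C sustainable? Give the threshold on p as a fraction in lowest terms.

Expected continuation weight on next period's payoff is β·p = 5/6·p, which plays the role of the discount factor.
Cooperation requires 5/6·p ≥ (32−18)/(32−8) = 7/12, hence p ≥ 7/10.

7/10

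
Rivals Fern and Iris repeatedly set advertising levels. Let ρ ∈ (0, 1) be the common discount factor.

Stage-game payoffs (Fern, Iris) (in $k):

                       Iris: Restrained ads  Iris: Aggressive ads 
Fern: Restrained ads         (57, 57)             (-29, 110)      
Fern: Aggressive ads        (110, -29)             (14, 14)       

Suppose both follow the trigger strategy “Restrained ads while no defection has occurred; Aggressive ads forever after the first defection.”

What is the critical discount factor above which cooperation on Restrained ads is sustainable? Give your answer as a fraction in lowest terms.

57/(1−ρ) ≥ 110 + 14ρ/(1−ρ)
57 ≥ 110 − 96ρ
ρ ≥ 53/96.

53/96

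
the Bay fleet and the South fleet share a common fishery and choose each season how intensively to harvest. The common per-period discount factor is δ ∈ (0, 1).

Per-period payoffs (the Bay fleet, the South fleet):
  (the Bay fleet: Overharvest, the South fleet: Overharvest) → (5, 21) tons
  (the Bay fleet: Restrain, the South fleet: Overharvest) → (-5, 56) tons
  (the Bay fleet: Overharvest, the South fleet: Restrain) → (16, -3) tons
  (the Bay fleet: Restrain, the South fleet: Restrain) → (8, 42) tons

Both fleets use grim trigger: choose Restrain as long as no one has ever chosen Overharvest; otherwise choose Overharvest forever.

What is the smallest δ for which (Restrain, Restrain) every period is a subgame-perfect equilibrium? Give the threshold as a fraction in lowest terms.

the Bay fleet's threshold: (16−8)/(16−5) = 8/11.
the South fleet's threshold: (56−42)/(56−21) = 2/5.
8/11 > 2/5, so the Bay fleet binds and δ* = 8/11.

8/11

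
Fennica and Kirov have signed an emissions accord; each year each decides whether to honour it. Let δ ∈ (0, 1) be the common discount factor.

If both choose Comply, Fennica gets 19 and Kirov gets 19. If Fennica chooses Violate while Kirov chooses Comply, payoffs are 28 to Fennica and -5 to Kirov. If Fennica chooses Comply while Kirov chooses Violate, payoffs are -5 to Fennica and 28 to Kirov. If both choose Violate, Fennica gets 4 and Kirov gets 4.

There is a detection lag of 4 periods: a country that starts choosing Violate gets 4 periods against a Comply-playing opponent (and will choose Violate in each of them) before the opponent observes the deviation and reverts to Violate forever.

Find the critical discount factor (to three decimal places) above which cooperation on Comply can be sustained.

0.783

Deviating for the 4 undetected periods gains 28−19 = 9 per period over cooperation, then loses 19−4 = 15 per period forever once punishment starts.
Gain: 9(1 + δ + … + δ^3); loss: 15·δ^4/(1−δ).
No profitable deviation ⇔ 9(1−δ^4) ≤ 15·δ^4, i.e. δ^4 ≥ 9/(9+15) = 3/8.
Hence δ ≥ (3/8)^(1/4) ≈ 0.783.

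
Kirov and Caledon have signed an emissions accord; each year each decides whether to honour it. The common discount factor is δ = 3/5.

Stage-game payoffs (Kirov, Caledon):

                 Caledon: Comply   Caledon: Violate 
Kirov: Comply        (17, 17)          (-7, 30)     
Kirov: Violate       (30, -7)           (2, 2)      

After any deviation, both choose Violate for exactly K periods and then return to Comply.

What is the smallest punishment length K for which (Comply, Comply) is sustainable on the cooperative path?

2

Need Σ_{k=1}^{K} δ^k ≥ (30−17)/(17−2) = 0.8667 at δ = 3/5.
At K = 1 the sum is 0.6000 < 0.8667; at K = 2 it is 0.9600 ≥ 0.8667.
So the minimum punishment length is K = 2.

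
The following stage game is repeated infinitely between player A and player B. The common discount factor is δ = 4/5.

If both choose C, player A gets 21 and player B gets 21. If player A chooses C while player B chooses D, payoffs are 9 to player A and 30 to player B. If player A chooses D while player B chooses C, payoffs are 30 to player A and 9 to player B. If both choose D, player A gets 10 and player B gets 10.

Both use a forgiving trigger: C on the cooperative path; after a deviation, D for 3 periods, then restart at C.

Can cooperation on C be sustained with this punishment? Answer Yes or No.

Yes

IC: δ+…+δ^3 ≥ (30−21)/(21−10) = 9/11.
At δ = 4/5: partial sum = 1.9520 ≥ 0.8182. Cooperation sustainable.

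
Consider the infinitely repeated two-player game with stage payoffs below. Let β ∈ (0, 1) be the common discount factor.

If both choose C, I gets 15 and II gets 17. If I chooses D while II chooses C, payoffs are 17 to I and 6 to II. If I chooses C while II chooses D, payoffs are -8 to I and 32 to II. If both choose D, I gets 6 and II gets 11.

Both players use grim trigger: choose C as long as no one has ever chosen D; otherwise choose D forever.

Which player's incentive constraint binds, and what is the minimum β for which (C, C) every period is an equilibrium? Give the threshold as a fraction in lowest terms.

II; β ≥ 5/7

I's threshold: (17−15)/(17−6) = 2/11.
II's threshold: (32−17)/(32−11) = 5/7.
2/11 < 5/7, so II binds and β* = 5/7.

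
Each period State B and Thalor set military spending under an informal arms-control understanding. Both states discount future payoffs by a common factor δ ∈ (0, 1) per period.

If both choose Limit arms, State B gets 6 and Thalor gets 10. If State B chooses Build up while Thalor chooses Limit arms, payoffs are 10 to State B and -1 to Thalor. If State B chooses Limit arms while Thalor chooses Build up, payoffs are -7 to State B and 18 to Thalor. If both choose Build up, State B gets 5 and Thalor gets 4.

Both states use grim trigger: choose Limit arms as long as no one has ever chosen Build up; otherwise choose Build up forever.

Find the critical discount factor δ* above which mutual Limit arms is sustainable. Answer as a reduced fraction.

State B: cooperation gives 6 each period; deviation gives 10 once then 5 forever.
  6/(1−δ) ≥ 10 + 5δ/(1−δ) ⇒ δ ≥ 4/5.
Thalor: cooperation gives 10 each period; deviation gives 18 once then 4 forever.
  δ ≥ 8/14 = 4/7.
Both must hold, so the binding constraint is State B's: δ ≥ 4/5.

4/5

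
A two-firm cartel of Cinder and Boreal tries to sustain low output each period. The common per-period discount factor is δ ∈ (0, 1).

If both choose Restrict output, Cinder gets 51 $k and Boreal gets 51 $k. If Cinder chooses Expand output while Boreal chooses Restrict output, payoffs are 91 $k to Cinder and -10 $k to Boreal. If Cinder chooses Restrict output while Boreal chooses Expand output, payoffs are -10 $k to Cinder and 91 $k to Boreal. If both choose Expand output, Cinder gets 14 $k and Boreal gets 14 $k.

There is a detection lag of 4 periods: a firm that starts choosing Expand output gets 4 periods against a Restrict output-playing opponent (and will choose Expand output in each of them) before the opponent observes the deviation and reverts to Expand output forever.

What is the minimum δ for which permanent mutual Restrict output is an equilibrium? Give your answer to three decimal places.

Deviating for the 4 undetected periods gains 91−51 = 40 per period over cooperation, then loses 51−14 = 37 per period forever once punishment starts.
Gain: 40(1 + δ + … + δ^3); loss: 37·δ^4/(1−δ).
No profitable deviation ⇔ 40(1−δ^4) ≤ 37·δ^4, i.e. δ^4 ≥ 40/(40+37) = 40/77.
Hence δ ≥ (40/77)^(1/4) ≈ 0.849.

0.849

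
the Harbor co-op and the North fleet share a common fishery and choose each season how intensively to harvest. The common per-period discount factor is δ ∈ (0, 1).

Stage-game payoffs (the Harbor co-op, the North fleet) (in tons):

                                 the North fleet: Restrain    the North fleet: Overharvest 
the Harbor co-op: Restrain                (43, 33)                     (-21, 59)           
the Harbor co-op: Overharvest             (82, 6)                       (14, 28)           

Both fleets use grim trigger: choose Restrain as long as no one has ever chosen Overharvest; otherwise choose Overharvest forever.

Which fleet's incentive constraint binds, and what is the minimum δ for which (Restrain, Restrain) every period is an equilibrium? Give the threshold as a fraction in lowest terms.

the North fleet; δ ≥ 26/31

the Harbor co-op: cooperation gives 43 each period; deviation gives 82 once then 14 forever.
  43/(1−δ) ≥ 82 + 14δ/(1−δ) ⇒ δ ≥ 39/68.
the North fleet: cooperation gives 33 each period; deviation gives 59 once then 28 forever.
  δ ≥ 26/31.
Both must hold, so the binding constraint is the North fleet's: δ ≥ 26/31.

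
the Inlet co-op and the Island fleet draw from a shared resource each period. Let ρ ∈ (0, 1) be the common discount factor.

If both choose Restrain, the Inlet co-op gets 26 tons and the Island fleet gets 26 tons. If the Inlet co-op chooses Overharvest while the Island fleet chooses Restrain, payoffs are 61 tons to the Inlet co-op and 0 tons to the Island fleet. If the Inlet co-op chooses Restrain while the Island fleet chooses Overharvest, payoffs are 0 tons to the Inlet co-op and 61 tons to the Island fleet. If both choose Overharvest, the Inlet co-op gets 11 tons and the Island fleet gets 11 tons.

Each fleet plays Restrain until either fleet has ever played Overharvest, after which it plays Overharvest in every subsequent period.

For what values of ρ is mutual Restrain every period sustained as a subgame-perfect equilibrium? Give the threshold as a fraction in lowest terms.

One-period gain from deviating is 61 − 26 = 35. The loss is 26 − 11 = 15 in every subsequent period, with present value 15·ρ/(1−ρ).
Deviation is unprofitable when 15·ρ/(1−ρ) ≥ 35, i.e. ρ/(1−ρ) ≥ 7/3.
Equivalently ρ ≥ 35/(35+15) = 7/10.

7/10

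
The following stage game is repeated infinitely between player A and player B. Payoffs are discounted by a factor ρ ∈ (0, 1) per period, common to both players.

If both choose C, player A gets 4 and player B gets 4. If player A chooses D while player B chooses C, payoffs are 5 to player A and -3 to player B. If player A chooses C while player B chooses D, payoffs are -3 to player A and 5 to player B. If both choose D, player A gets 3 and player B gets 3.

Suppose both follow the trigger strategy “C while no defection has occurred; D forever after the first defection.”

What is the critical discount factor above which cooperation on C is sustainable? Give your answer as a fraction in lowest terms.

1/2

Cooperation forever yields 4 each period: 4/(1−ρ).
Deviating yields 5 once, then 3 forever: 5 + 3ρ/(1−ρ).
No profitable deviation requires 4/(1−ρ) ≥ 5 + 3ρ/(1−ρ).
Multiplying by (1−ρ): 4 ≥ 5(1−ρ) + 3ρ = 5 − 2ρ.
So 2ρ ≥ 1, i.e. ρ ≥ 1/2.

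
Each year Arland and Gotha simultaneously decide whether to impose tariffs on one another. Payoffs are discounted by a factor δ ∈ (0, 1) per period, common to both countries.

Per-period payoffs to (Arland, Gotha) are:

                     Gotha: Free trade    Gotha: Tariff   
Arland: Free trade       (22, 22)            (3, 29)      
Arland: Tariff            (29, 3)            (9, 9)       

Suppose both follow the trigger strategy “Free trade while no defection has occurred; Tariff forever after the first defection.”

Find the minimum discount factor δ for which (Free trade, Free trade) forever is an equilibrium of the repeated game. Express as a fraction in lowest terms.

7/20

One-period gain from deviating is 29 − 22 = 7. The loss is 22 − 9 = 13 in every subsequent period, with present value 13·δ/(1−δ).
Deviation is unprofitable when 13·δ/(1−δ) ≥ 7, i.e. δ/(1−δ) ≥ 7/13.
Equivalently δ ≥ 7/(7+13) = 7/20.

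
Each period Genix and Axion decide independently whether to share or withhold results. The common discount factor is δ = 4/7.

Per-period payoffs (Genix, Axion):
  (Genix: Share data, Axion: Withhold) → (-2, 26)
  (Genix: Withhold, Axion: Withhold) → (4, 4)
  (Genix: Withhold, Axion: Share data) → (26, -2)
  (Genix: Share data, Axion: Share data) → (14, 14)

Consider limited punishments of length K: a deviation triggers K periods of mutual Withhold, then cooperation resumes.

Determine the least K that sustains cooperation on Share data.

5

IC: δ(1−δ^K)/(1−δ) ≥ (26−14)/(14−4) = 6/5.
With δ = 4/7: need 1 − δ^K ≥ 6/5·(1−4/7)/(4/7), i.e. δ^K ≤ 0.1000.
Since (4/7)^4 = 0.1066 and (4/7)^5 = 0.0609, the smallest such K is 5.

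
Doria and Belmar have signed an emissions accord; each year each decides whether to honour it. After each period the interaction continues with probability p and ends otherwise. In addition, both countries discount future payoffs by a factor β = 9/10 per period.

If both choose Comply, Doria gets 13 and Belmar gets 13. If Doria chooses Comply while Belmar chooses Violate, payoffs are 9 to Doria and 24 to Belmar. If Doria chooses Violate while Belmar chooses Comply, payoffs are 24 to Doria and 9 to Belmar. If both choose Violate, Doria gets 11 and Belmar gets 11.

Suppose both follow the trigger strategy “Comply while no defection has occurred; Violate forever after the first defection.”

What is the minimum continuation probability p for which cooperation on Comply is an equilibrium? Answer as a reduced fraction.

Expected continuation weight on next period's payoff is β·p = 9/10·p, which plays the role of the discount factor.
Cooperation requires 9/10·p ≥ (24−13)/(24−11) = 11/13, hence p ≥ 110/117.

110/117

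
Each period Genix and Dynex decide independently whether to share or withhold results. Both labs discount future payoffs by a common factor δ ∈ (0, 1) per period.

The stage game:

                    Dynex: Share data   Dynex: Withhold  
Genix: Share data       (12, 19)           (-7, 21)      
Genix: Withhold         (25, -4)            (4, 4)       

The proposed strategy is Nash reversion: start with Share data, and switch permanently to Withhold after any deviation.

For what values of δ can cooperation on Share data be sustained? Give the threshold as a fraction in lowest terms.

13/21

Genix: cooperation gives 12 each period; deviation gives 25 once then 4 forever.
  12/(1−δ) ≥ 25 + 4δ/(1−δ) ⇒ δ ≥ 13/21.
Dynex: cooperation gives 19 each period; deviation gives 21 once then 4 forever.
  δ ≥ 2/17.
Both must hold, so the binding constraint is Genix's: δ ≥ 13/21.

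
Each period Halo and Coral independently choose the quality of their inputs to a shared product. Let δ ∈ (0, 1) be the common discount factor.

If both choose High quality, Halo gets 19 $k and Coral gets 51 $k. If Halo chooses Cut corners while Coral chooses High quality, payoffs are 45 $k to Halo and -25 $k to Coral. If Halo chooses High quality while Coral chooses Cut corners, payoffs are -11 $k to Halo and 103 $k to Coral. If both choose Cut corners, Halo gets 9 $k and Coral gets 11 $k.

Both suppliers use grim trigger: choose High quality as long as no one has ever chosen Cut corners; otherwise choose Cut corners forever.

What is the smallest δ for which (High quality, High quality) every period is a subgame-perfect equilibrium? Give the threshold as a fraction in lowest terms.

13/18

Halo: cooperation gives 19 each period; deviation gives 45 once then 9 forever.
  19/(1−δ) ≥ 45 + 9δ/(1−δ) ⇒ δ ≥ 26/36 = 13/18.
Coral: cooperation gives 51 each period; deviation gives 103 once then 11 forever.
  δ ≥ 52/92 = 13/23.
Both must hold, so the binding constraint is Halo's: δ ≥ 13/18.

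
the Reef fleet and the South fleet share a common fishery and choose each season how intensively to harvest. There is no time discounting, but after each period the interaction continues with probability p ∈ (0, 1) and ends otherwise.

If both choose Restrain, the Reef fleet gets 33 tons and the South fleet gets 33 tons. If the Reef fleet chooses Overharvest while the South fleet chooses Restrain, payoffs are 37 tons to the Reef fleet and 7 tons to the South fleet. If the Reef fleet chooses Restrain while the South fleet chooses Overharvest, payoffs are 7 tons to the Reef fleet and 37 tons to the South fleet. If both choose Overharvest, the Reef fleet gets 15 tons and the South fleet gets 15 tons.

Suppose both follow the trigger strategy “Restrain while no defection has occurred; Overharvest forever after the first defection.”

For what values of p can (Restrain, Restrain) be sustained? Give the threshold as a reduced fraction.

With no time discounting, the continuation probability p plays the role of the discount factor.
Grim-trigger IC: 33/(1−p) ≥ 37 + 15p/(1−p) ⇒ p ≥ (37−33)/(37−15) = 2/11.

2/11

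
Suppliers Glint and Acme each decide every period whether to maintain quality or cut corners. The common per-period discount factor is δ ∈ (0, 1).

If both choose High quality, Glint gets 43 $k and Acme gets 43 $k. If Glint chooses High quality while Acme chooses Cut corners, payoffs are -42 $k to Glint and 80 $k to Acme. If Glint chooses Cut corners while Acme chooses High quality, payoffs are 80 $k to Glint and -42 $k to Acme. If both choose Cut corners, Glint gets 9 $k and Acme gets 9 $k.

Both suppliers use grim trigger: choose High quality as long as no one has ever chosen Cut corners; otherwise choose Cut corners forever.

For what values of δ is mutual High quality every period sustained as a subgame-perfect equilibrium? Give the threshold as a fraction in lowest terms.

37/71

Under grim trigger the critical discount factor is (T−C)/(T−P) with T = 80, C = 43, P = 9.
δ* = (80−43)/(80−9) = 37/71.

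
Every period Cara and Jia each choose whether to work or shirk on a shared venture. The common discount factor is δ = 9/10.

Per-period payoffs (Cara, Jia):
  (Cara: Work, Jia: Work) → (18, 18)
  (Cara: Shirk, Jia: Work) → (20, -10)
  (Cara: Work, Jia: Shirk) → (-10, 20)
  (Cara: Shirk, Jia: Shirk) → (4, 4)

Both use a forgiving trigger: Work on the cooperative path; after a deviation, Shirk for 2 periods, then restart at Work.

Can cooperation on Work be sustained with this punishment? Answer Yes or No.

A one-shot deviation gives 20 now, then 4 for 2 periods, then back to 18.
Gain from deviating: (20−18) today; loss: (18−4) in each of the next 2 periods.
No-deviation condition: (18−4)(δ+…+δ^2) ≥ 20−18, i.e. δ+…+δ^2 ≥ 1/7.
At δ = 9/10: δ+…+δ^2 = 1.7100 ≥ 0.1429.
So cooperation is sustainable.

Yes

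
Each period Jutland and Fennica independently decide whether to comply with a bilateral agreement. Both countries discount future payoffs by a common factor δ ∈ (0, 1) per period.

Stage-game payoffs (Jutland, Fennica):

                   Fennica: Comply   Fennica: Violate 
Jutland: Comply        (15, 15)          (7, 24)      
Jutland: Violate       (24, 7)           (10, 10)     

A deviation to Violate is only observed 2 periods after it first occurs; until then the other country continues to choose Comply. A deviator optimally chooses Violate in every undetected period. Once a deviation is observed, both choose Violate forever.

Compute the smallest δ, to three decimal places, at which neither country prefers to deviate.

0.802

The best deviation is to choose Violate for all 2 undetected periods, earning 24 each, then 10 forever once detected.
Deviation value: 24(1−δ^2)/(1−δ) + 10δ^2/(1−δ); cooperation value: 15/(1−δ).
IC: 15 ≥ 24(1−δ^2) + 10δ^2 = 24 − 14δ^2.
So δ^2 ≥ 9/14, giving δ ≥ (9/14)^(1/2) ≈ 0.802.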